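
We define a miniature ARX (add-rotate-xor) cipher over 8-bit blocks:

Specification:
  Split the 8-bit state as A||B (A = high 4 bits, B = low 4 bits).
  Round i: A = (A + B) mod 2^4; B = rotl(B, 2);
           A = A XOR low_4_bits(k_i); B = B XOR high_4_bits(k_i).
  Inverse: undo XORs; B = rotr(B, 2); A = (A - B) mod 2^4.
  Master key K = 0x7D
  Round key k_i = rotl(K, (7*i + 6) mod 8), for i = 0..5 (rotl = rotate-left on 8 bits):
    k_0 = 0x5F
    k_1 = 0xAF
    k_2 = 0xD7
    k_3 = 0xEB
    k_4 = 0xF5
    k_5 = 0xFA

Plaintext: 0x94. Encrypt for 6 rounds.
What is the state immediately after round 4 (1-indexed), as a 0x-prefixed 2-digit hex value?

s_0 = plaintext = 0x94
s_1 = Round(s_0, k_0) = 0x24
s_2 = Round(s_1, k_1) = 0x9B
s_3 = Round(s_2, k_2) = 0x33
s_4 = Round(s_3, k_3) = 0xD2
s_5 = Round(s_4, k_4) = 0xA7
s_6 = Round(s_5, k_5) = 0xB2

0xD2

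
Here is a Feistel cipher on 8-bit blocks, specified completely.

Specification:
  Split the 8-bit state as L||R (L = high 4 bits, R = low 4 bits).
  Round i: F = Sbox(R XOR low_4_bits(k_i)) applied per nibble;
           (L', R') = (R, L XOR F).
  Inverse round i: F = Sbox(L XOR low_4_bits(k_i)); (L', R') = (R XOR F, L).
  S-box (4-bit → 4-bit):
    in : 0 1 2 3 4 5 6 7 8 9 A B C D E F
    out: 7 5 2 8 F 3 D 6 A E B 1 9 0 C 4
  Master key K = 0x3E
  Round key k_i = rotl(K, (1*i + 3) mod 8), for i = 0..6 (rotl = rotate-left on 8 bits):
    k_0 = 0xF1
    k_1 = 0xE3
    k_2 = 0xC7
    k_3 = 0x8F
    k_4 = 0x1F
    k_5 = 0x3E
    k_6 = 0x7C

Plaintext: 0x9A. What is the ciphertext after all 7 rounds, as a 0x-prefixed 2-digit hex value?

0x41

s_0 = plaintext = 0x9A
s_1 = Round(s_0, k_0) = 0xA8
s_2 = Round(s_1, k_1) = 0x8B
s_3 = Round(s_2, k_2) = 0xB1
s_4 = Round(s_3, k_3) = 0x17
s_5 = Round(s_4, k_4) = 0x7B
s_6 = Round(s_5, k_5) = 0xB4
s_7 = Round(s_6, k_6) = 0x41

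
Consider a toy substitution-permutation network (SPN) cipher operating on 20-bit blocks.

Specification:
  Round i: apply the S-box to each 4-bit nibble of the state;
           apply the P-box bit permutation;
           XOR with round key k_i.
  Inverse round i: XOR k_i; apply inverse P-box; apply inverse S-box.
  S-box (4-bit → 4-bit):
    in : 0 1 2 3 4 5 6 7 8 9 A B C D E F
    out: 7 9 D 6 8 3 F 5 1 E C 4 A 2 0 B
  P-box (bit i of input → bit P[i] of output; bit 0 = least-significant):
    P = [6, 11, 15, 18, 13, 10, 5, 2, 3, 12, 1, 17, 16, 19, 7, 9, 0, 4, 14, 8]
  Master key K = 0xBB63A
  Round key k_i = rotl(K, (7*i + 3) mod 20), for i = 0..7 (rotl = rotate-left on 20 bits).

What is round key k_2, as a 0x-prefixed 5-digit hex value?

0x576C7

K = 0xBB63A
k_0 = rotl(K, (7*0+3) mod 20) = rotl(K, 3) = 0xDB1D5
k_1 = rotl(K, (7*1+3) mod 20) = rotl(K, 10) = 0x8EAED
k_2 = rotl(K, (7*2+3) mod 20) = rotl(K, 17) = 0x576C7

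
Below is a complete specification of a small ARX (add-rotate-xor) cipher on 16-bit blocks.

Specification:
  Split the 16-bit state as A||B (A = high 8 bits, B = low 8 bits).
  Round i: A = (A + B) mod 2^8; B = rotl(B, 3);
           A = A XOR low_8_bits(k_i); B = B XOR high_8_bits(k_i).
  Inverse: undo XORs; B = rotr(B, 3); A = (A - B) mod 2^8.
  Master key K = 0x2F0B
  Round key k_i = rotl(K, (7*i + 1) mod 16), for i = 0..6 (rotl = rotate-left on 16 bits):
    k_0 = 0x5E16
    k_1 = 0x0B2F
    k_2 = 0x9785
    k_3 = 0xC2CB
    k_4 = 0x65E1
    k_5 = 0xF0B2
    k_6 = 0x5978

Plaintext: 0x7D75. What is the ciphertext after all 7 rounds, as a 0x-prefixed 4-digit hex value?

0x9329

s_0 = plaintext = 0x7D75
s_1 = Round(s_0, k_0) = 0xE4F5
s_2 = Round(s_1, k_1) = 0xF6A4
s_3 = Round(s_2, k_2) = 0x1FB2
s_4 = Round(s_3, k_3) = 0x1A57
s_5 = Round(s_4, k_4) = 0x90DF
s_6 = Round(s_5, k_5) = 0xDD0E
s_7 = Round(s_6, k_6) = 0x9329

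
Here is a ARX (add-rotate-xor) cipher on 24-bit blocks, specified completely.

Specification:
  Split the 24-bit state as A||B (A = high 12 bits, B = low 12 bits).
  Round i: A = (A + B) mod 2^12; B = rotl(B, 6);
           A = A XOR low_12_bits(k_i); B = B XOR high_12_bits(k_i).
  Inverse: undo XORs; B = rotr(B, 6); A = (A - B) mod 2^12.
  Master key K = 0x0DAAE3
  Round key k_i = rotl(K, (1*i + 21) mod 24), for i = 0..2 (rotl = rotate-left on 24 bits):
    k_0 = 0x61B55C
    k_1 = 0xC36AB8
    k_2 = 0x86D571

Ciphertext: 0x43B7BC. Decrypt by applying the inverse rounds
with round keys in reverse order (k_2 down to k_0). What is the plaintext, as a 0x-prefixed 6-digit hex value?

0x2BDE91

s_0 = ciphertext = 0x43B7BC
s_1 = InvRound(s_0, k_2) = 0xCCB47F
s_2 = InvRound(s_1, k_1) = 0x412261
s_3 = InvRound(s_2, k_0) = 0x2BDE91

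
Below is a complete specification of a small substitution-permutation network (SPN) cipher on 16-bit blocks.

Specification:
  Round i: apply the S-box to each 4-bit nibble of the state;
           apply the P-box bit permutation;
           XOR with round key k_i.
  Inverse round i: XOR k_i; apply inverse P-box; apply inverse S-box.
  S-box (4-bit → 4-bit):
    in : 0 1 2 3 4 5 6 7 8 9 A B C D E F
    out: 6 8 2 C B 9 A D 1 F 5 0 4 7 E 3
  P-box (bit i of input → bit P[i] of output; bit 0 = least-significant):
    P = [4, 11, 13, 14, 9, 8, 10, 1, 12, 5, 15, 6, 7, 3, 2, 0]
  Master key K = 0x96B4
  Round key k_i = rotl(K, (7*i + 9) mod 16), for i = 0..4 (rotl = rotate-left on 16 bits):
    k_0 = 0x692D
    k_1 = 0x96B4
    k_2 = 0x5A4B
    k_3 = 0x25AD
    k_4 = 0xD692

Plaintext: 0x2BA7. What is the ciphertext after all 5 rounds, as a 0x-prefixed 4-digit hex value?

0xF285

s_0 = plaintext = 0x2BA7
s_1 = Round(s_0, k_0) = 0x0F35
s_2 = Round(s_1, k_1) = 0xC28A
s_3 = Round(s_2, k_2) = 0x787F
s_4 = Round(s_3, k_3) = 0x3B3A
s_5 = Round(s_4, k_4) = 0xF285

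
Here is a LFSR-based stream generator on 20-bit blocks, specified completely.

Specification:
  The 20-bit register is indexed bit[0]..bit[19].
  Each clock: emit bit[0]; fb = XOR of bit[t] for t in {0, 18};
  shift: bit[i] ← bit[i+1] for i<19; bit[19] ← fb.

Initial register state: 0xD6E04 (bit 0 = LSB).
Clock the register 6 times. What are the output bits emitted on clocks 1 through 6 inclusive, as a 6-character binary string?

reg_0 = 0xD6E04
clock 1: out=0, reg = 0xEB702
clock 2: out=0, reg = 0xF5B81
clock 3: out=1, reg = 0x7ADC0
clock 4: out=0, reg = 0xBD6E0
clock 5: out=0, reg = 0x5EB70
clock 6: out=0, reg = 0xAF5B8

001000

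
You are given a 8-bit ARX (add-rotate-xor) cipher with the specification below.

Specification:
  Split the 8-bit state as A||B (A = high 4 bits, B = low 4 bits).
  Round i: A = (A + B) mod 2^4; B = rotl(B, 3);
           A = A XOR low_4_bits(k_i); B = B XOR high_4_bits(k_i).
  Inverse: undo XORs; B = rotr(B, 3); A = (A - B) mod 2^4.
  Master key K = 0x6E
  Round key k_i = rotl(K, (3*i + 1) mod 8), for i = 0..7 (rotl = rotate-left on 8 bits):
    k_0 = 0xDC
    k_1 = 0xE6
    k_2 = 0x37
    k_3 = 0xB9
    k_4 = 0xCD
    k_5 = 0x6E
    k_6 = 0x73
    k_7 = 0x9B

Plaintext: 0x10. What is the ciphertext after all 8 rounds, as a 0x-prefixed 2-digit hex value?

0xC0

s_0 = plaintext = 0x10
s_1 = Round(s_0, k_0) = 0xDD
s_2 = Round(s_1, k_1) = 0xC0
s_3 = Round(s_2, k_2) = 0xB3
s_4 = Round(s_3, k_3) = 0x72
s_5 = Round(s_4, k_4) = 0x4D
s_6 = Round(s_5, k_5) = 0xF8
s_7 = Round(s_6, k_6) = 0x43
s_8 = Round(s_7, k_7) = 0xC0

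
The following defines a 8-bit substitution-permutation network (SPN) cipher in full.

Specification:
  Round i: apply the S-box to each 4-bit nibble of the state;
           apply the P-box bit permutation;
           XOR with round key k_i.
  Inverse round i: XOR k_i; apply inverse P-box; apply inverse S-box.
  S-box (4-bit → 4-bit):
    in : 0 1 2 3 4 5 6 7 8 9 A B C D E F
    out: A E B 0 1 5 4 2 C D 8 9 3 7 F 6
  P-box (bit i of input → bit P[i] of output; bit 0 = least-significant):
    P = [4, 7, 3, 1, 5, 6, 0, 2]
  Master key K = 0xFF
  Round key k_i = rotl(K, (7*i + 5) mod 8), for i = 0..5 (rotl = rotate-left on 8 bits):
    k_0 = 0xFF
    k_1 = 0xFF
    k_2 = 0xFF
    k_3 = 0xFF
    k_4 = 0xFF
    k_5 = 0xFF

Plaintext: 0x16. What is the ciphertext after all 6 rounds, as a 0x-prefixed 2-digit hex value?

s_0 = plaintext = 0x16
s_1 = Round(s_0, k_0) = 0xB2
s_2 = Round(s_1, k_1) = 0x49
s_3 = Round(s_2, k_2) = 0xC5
s_4 = Round(s_3, k_3) = 0x87
s_5 = Round(s_4, k_4) = 0x7A
s_6 = Round(s_5, k_5) = 0xBD

0xBD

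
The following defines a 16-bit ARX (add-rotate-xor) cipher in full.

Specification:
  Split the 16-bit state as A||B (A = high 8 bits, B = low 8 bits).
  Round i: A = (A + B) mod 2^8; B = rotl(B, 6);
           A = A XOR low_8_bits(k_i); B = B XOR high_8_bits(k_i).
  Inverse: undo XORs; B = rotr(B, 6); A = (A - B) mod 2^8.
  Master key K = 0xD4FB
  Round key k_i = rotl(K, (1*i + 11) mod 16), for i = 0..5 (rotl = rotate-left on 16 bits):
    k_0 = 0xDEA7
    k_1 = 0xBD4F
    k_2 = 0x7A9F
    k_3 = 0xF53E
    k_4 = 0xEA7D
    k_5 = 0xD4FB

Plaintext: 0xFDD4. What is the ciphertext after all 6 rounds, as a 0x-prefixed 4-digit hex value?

s_0 = plaintext = 0xFDD4
s_1 = Round(s_0, k_0) = 0x76EB
s_2 = Round(s_1, k_1) = 0x2E47
s_3 = Round(s_2, k_2) = 0xEAAB
s_4 = Round(s_3, k_3) = 0xAB1F
s_5 = Round(s_4, k_4) = 0xB72D
s_6 = Round(s_5, k_5) = 0x1F9F

0x1F9F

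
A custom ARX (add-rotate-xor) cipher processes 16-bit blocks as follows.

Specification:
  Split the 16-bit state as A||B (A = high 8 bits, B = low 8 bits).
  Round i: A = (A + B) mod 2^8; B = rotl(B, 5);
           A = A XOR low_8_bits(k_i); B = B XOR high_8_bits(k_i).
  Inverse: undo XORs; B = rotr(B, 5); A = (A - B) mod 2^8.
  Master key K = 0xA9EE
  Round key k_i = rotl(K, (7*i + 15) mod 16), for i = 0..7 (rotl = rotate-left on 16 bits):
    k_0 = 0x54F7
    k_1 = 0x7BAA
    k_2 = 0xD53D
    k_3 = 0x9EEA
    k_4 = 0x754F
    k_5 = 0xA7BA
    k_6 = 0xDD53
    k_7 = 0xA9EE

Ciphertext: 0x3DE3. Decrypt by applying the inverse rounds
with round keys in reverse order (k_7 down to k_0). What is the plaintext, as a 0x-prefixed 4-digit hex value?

s_0 = ciphertext = 0x3DE3
s_1 = InvRound(s_0, k_7) = 0x8152
s_2 = InvRound(s_1, k_6) = 0x567C
s_3 = InvRound(s_2, k_5) = 0x0EDE
s_4 = InvRound(s_3, k_4) = 0xE45D
s_5 = InvRound(s_4, k_3) = 0xF01E
s_6 = InvRound(s_5, k_2) = 0x6F5E
s_7 = InvRound(s_6, k_1) = 0x9C29
s_8 = InvRound(s_7, k_0) = 0x80EB

0x80EB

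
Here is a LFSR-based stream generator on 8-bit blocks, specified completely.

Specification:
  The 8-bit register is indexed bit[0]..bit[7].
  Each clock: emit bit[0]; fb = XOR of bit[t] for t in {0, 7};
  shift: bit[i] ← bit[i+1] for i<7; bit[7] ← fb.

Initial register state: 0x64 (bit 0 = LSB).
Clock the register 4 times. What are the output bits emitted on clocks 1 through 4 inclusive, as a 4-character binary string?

reg_0 = 0x64
clock 1: out=0, reg = 0x32
clock 2: out=0, reg = 0x19
clock 3: out=1, reg = 0x8C
clock 4: out=0, reg = 0xC6

0010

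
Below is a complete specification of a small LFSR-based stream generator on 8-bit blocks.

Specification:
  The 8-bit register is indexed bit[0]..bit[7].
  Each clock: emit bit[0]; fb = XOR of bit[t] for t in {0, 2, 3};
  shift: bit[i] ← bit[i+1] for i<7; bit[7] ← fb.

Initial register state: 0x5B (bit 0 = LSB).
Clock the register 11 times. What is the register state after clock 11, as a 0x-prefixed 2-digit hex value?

reg_0 = 0x5B
clock 1: out=1, reg = 0x2D
clock 2: out=1, reg = 0x96
clock 3: out=0, reg = 0xCB
clock 4: out=1, reg = 0x65
clock 5: out=1, reg = 0x32
clock 6: out=0, reg = 0x19
clock 7: out=1, reg = 0x0C
clock 8: out=0, reg = 0x06
clock 9: out=0, reg = 0x83
clock 10: out=1, reg = 0xC1
clock 11: out=1, reg = 0xE0

0xE0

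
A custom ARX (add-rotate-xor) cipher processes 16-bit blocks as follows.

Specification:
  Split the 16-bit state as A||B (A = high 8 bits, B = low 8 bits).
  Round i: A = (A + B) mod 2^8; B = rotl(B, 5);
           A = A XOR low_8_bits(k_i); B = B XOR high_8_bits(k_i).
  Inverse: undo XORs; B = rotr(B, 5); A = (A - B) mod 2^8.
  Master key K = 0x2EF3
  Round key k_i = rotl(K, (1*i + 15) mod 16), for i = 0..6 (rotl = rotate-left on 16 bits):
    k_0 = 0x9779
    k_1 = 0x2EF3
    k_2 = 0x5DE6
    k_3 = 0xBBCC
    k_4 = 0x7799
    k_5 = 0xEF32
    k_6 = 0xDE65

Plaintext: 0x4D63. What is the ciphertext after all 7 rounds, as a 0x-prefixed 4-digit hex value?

s_0 = plaintext = 0x4D63
s_1 = Round(s_0, k_0) = 0xC9FB
s_2 = Round(s_1, k_1) = 0x3751
s_3 = Round(s_2, k_2) = 0x6E77
s_4 = Round(s_3, k_3) = 0x2955
s_5 = Round(s_4, k_4) = 0xE7DD
s_6 = Round(s_5, k_5) = 0xF654
s_7 = Round(s_6, k_6) = 0x2F54

0x2F54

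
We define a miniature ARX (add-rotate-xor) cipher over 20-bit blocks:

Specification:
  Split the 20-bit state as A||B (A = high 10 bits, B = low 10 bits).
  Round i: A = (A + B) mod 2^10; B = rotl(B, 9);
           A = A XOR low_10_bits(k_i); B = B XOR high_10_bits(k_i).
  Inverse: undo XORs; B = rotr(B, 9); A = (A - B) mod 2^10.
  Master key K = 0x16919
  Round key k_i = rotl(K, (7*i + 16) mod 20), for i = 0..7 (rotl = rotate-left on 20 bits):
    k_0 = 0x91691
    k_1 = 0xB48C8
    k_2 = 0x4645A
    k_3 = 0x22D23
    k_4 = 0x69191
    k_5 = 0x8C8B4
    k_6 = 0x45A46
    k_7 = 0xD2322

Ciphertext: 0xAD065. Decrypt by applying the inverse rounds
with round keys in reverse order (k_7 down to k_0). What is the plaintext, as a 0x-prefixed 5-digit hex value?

0x0597E

s_0 = ciphertext = 0xAD065
s_1 = InvRound(s_0, k_7) = 0xCEE5B
s_2 = InvRound(s_1, k_6) = 0xB8A9B
s_3 = InvRound(s_2, k_5) = 0x41152
s_4 = InvRound(s_3, k_4) = 0xAA5EC
s_5 = InvRound(s_4, k_3) = 0x2F2CE
s_6 = InvRound(s_5, k_2) = 0x4DFAF
s_7 = InvRound(s_6, k_1) = 0xC16FA
s_8 = InvRound(s_7, k_0) = 0x0597E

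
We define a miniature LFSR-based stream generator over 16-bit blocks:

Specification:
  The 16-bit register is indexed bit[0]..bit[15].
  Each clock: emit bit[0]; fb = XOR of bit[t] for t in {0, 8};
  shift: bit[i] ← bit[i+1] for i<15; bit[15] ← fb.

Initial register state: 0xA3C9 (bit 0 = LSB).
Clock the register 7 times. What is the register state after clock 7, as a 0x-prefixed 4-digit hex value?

reg_0 = 0xA3C9
clock 1: out=1, reg = 0x51E4
clock 2: out=0, reg = 0xA8F2
clock 3: out=0, reg = 0x5479
clock 4: out=1, reg = 0xAA3C
clock 5: out=0, reg = 0x551E
clock 6: out=0, reg = 0xAA8F
clock 7: out=1, reg = 0xD547

0xD547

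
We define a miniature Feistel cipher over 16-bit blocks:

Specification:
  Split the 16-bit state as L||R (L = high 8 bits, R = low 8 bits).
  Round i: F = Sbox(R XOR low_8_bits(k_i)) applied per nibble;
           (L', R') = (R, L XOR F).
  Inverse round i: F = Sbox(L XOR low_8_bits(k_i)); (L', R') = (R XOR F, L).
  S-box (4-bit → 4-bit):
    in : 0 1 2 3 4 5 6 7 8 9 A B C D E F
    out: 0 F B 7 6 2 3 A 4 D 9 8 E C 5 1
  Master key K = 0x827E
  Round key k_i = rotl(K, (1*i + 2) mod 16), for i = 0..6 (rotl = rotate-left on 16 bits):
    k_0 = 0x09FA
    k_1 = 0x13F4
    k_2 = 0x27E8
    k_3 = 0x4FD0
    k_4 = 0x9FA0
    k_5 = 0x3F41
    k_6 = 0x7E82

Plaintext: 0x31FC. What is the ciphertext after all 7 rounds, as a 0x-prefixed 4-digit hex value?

s_0 = plaintext = 0x31FC
s_1 = Round(s_0, k_0) = 0xFC32
s_2 = Round(s_1, k_1) = 0x321F
s_3 = Round(s_2, k_2) = 0x1F28
s_4 = Round(s_3, k_3) = 0x280B
s_5 = Round(s_4, k_4) = 0x0BB0
s_6 = Round(s_5, k_5) = 0xB014
s_7 = Round(s_6, k_6) = 0x1463

0x1463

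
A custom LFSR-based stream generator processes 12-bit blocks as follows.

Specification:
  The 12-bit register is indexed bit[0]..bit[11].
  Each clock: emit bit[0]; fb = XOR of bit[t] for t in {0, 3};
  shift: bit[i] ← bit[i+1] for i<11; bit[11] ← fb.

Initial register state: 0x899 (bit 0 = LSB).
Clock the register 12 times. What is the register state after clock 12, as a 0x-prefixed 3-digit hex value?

0xD8A

reg_0 = 0x899
clock 1: out=1, reg = 0x44C
clock 2: out=0, reg = 0xA26
clock 3: out=0, reg = 0x513
clock 4: out=1, reg = 0xA89
clock 5: out=1, reg = 0x544
clock 6: out=0, reg = 0x2A2
clock 7: out=0, reg = 0x151
clock 8: out=1, reg = 0x8A8
clock 9: out=0, reg = 0xC54
clock 10: out=0, reg = 0x62A
clock 11: out=0, reg = 0xB15
clock 12: out=1, reg = 0xD8A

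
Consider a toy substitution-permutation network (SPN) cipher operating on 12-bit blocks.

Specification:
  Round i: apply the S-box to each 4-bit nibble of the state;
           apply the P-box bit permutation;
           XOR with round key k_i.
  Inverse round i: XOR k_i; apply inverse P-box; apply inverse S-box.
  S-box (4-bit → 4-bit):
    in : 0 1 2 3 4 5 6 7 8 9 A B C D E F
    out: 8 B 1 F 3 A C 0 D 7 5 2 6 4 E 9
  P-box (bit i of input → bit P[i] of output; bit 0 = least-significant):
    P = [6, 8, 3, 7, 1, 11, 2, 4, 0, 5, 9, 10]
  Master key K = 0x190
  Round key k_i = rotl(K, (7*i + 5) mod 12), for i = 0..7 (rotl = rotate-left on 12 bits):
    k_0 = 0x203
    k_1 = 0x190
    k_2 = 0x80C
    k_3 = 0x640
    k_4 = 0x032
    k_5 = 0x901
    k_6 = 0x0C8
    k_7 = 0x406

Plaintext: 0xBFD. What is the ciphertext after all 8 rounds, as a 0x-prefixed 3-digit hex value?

s_0 = plaintext = 0xBFD
s_1 = Round(s_0, k_0) = 0x239
s_2 = Round(s_1, k_1) = 0x8CF
s_3 = Round(s_2, k_2) = 0x6C9
s_4 = Round(s_3, k_3) = 0x90C
s_5 = Round(s_4, k_4) = 0x30B
s_6 = Round(s_5, k_5) = 0xE30
s_7 = Round(s_6, k_6) = 0xE7E
s_8 = Round(s_7, k_7) = 0x3AE

0x3AE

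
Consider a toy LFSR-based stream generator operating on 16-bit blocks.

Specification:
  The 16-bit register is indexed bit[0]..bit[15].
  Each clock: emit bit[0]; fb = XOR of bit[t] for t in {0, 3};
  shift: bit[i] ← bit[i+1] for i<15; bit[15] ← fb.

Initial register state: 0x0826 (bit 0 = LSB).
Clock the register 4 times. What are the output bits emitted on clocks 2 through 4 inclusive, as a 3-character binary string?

110

reg_0 = 0x0826
clock 1: out=0, reg = 0x0413
clock 2: out=1, reg = 0x8209
clock 3: out=1, reg = 0x4104
clock 4: out=0, reg = 0x2082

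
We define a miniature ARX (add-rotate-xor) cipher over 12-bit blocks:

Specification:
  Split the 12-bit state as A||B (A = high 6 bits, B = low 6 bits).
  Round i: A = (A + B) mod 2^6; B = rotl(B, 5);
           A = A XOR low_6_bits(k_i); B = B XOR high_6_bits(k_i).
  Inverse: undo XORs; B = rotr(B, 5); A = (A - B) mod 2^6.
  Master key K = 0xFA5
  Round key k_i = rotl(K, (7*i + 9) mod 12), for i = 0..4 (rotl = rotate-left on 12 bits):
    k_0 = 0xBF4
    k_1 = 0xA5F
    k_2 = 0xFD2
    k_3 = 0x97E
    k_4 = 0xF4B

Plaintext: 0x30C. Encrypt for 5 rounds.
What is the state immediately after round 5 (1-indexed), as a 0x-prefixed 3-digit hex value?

0x39B

s_0 = plaintext = 0x30C
s_1 = Round(s_0, k_0) = 0xB29
s_2 = Round(s_1, k_1) = 0x29D
s_3 = Round(s_2, k_2) = 0xD51
s_4 = Round(s_3, k_3) = 0xE0D
s_5 = Round(s_4, k_4) = 0x39B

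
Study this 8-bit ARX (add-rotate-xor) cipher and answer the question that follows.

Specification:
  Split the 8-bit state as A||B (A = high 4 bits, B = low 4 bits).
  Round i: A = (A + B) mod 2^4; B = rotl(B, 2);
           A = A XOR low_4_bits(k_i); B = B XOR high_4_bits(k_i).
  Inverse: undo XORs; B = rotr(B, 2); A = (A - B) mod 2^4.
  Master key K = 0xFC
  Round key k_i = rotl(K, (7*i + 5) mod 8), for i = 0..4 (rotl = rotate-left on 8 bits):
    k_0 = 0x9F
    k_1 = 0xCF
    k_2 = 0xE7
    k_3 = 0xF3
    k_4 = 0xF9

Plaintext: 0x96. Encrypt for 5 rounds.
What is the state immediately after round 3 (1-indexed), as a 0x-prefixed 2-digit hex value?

s_0 = plaintext = 0x96
s_1 = Round(s_0, k_0) = 0x00
s_2 = Round(s_1, k_1) = 0xFC
s_3 = Round(s_2, k_2) = 0xCD
s_4 = Round(s_3, k_3) = 0xA8
s_5 = Round(s_4, k_4) = 0xBD

0xCD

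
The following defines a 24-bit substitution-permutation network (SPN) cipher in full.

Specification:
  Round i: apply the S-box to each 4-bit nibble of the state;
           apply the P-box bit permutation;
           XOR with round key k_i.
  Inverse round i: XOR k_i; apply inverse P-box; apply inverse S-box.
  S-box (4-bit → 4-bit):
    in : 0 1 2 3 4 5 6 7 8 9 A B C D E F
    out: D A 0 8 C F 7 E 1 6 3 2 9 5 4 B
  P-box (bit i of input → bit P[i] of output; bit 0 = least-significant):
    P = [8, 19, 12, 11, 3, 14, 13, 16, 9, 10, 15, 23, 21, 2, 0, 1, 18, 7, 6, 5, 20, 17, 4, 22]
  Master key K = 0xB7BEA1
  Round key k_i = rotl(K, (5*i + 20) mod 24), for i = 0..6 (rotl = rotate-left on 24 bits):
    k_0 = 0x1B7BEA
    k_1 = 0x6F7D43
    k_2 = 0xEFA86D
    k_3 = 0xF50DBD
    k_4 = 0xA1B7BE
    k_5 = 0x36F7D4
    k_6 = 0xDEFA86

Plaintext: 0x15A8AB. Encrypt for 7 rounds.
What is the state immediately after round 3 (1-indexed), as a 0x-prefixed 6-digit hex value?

0xC3FA0F

s_0 = plaintext = 0x15A8AB
s_1 = Round(s_0, k_0) = 0x753906
s_2 = Round(s_1, k_1) = 0x20C8B9
s_3 = Round(s_2, k_2) = 0xC3FA0F
s_4 = Round(s_3, k_3) = 0x8C2293
s_5 = Round(s_4, k_4) = 0xB5DF9E
s_6 = Round(s_5, k_5) = 0x908135
s_7 = Round(s_6, k_6) = 0x71E7F6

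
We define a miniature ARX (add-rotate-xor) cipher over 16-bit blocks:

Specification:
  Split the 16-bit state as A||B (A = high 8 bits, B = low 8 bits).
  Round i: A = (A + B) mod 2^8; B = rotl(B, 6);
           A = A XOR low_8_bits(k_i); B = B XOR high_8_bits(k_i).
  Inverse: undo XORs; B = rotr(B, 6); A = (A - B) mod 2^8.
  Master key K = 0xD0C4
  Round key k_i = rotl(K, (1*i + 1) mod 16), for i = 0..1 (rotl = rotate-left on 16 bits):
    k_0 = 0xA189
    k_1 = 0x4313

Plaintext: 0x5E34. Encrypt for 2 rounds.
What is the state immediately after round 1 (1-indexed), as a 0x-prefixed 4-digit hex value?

s_0 = plaintext = 0x5E34
s_1 = Round(s_0, k_0) = 0x1BAC
s_2 = Round(s_1, k_1) = 0xD468

0x1BAC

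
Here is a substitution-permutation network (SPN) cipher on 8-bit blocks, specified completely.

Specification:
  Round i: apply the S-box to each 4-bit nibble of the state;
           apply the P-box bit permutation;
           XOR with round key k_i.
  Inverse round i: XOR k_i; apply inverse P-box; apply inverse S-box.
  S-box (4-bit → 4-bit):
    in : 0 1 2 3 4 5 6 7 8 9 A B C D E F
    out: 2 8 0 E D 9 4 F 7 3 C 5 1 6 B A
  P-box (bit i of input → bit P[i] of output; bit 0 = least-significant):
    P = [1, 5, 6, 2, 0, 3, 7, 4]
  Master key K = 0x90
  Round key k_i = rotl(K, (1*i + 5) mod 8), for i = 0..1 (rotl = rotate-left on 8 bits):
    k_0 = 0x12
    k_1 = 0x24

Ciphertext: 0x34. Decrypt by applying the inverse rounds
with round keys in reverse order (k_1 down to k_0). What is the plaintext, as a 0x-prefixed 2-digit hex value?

s_0 = ciphertext = 0x34
s_1 = InvRound(s_0, k_1) = 0x12
s_2 = InvRound(s_1, k_0) = 0x22

0x22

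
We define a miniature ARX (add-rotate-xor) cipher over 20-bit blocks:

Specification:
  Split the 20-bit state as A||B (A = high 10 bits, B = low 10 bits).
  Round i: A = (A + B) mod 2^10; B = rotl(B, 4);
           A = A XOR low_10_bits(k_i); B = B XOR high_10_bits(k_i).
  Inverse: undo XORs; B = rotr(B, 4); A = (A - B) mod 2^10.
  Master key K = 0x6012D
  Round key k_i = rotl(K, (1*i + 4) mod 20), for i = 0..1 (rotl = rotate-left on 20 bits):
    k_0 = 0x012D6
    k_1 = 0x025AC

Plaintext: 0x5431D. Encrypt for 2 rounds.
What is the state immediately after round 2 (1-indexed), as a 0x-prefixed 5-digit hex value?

0x4FD8E

s_0 = plaintext = 0x5431D
s_1 = Round(s_0, k_0) = 0xAEDD8
s_2 = Round(s_1, k_1) = 0x4FD8E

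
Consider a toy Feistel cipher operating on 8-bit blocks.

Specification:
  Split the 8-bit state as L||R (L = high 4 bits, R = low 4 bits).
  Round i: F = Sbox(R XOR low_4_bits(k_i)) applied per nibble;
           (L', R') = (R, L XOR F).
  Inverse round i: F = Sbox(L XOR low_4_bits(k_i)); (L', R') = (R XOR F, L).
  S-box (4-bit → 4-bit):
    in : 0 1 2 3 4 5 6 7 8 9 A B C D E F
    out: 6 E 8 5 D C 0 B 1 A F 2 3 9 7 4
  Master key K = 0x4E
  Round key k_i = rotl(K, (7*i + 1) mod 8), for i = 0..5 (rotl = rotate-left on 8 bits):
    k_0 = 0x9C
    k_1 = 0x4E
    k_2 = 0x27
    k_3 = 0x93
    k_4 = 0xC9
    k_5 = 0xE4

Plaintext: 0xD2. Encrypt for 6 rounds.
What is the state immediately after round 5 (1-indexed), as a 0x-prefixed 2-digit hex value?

0xE0

s_0 = plaintext = 0xD2
s_1 = Round(s_0, k_0) = 0x2A
s_2 = Round(s_1, k_1) = 0xAF
s_3 = Round(s_2, k_2) = 0xFB
s_4 = Round(s_3, k_3) = 0xBE
s_5 = Round(s_4, k_4) = 0xE0
s_6 = Round(s_5, k_5) = 0x03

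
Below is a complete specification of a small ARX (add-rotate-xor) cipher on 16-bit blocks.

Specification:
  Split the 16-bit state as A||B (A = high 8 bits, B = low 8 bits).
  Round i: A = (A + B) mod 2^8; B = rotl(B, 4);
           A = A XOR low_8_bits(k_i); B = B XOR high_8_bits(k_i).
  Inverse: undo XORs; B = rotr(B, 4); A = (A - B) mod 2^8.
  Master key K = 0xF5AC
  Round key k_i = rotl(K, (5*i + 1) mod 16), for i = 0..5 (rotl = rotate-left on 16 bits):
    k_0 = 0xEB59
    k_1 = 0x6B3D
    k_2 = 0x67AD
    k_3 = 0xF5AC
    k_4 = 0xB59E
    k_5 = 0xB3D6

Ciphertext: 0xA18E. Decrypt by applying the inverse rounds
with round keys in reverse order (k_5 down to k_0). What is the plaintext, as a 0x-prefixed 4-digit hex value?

0xC130

s_0 = ciphertext = 0xA18E
s_1 = InvRound(s_0, k_5) = 0xA4D3
s_2 = InvRound(s_1, k_4) = 0xD466
s_3 = InvRound(s_2, k_3) = 0x3F39
s_4 = InvRound(s_3, k_2) = 0xADE5
s_5 = InvRound(s_4, k_1) = 0xA8E8
s_6 = InvRound(s_5, k_0) = 0xC130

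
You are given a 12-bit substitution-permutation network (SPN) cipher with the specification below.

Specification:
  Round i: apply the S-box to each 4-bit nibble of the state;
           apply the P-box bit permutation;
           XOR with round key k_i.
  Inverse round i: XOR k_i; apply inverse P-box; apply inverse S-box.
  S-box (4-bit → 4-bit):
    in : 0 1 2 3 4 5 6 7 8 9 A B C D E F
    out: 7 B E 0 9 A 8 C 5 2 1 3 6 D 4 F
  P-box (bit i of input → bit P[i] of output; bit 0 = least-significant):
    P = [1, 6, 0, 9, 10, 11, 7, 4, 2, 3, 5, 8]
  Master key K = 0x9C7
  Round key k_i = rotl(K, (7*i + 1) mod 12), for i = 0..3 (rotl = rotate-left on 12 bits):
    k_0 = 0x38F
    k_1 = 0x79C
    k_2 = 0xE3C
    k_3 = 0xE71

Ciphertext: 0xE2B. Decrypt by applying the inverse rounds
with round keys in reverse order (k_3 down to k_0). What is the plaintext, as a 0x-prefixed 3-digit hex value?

s_0 = ciphertext = 0xE2B
s_1 = InvRound(s_0, k_3) = 0x96B
s_2 = InvRound(s_1, k_2) = 0x44F
s_3 = InvRound(s_2, k_1) = 0x67F
s_4 = InvRound(s_3, k_0) = 0x7D9

0x7D9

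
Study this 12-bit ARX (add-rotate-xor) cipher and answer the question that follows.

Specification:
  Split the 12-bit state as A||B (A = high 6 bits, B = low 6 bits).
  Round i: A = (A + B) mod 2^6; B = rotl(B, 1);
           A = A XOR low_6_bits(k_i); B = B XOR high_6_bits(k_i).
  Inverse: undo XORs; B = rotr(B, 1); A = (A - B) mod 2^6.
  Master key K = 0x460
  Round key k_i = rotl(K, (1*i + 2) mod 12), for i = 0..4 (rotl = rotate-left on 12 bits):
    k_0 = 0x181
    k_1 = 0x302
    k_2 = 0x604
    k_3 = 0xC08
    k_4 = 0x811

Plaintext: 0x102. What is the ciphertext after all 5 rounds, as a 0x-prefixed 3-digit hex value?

0x9A1

s_0 = plaintext = 0x102
s_1 = Round(s_0, k_0) = 0x1C2
s_2 = Round(s_1, k_1) = 0x2C8
s_3 = Round(s_2, k_2) = 0x5C8
s_4 = Round(s_3, k_3) = 0x5E0
s_5 = Round(s_4, k_4) = 0x9A1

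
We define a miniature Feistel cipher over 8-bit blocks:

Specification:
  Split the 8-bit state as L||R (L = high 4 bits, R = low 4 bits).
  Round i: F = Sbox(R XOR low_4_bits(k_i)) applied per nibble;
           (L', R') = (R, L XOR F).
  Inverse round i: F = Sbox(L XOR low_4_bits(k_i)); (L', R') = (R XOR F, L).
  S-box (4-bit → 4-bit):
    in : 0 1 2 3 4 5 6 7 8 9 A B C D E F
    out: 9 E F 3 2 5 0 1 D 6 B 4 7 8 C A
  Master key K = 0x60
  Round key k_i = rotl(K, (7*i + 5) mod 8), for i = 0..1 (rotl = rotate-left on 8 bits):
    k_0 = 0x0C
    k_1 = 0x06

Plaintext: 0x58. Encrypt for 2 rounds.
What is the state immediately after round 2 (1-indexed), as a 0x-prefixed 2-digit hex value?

0x76

s_0 = plaintext = 0x58
s_1 = Round(s_0, k_0) = 0x87
s_2 = Round(s_1, k_1) = 0x76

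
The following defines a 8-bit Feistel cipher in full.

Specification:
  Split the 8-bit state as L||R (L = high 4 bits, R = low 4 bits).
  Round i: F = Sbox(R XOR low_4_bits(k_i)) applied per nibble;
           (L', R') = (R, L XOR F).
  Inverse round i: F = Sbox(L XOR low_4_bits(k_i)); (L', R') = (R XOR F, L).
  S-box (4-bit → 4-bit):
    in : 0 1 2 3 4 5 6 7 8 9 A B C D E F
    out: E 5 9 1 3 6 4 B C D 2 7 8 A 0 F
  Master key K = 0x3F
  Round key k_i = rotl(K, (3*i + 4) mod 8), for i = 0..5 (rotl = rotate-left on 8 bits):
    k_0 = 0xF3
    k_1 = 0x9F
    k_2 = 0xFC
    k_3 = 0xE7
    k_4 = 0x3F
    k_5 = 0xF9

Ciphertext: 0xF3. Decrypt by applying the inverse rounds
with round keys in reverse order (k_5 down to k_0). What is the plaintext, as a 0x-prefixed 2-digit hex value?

s_0 = ciphertext = 0xF3
s_1 = InvRound(s_0, k_5) = 0x7F
s_2 = InvRound(s_1, k_4) = 0x37
s_3 = InvRound(s_2, k_3) = 0x43
s_4 = InvRound(s_3, k_2) = 0xF4
s_5 = InvRound(s_4, k_1) = 0xAF
s_6 = InvRound(s_5, k_0) = 0x2A

0x2A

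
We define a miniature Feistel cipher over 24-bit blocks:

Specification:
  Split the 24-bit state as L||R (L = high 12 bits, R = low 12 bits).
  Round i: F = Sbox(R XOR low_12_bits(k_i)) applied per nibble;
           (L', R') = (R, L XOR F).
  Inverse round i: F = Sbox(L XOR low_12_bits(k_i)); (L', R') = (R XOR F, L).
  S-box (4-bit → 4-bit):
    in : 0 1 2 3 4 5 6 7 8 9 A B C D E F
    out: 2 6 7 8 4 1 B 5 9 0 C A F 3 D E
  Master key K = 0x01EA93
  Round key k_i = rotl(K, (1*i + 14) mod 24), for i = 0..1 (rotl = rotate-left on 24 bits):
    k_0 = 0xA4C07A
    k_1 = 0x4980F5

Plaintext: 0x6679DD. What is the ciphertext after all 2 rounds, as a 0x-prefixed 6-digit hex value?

s_0 = plaintext = 0x6679DD
s_1 = Round(s_0, k_0) = 0x9DD6A2
s_2 = Round(s_1, k_1) = 0x6A22C8

0x6A22C8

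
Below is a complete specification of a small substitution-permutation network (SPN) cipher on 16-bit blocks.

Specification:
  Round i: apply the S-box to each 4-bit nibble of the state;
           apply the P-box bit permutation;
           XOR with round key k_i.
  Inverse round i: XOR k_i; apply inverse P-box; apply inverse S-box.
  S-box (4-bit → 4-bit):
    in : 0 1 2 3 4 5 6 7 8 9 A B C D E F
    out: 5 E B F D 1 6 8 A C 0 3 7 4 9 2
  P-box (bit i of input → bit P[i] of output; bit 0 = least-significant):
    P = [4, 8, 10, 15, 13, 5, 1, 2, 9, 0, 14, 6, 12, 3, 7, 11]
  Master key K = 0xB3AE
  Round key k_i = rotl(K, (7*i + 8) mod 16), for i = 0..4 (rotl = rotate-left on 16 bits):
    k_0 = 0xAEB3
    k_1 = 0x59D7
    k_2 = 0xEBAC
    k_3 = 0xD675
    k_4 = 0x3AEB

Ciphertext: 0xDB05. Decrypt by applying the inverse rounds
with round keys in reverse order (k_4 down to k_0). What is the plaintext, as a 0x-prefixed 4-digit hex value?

s_0 = ciphertext = 0xDB05
s_1 = InvRound(s_0, k_4) = 0x6938
s_2 = InvRound(s_1, k_3) = 0x22E1
s_3 = InvRound(s_2, k_2) = 0x8178
s_4 = InvRound(s_3, k_1) = 0x3617
s_5 = InvRound(s_4, k_0) = 0x4A87

0x4A87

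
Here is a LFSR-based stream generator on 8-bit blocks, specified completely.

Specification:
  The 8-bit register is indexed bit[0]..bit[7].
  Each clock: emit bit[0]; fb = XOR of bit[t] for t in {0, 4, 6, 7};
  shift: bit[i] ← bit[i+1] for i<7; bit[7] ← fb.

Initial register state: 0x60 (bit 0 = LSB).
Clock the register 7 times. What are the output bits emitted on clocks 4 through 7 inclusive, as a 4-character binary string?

reg_0 = 0x60
clock 1: out=0, reg = 0xB0
clock 2: out=0, reg = 0x58
clock 3: out=0, reg = 0x2C
clock 4: out=0, reg = 0x16
clock 5: out=0, reg = 0x8B
clock 6: out=1, reg = 0x45
clock 7: out=1, reg = 0x22

0011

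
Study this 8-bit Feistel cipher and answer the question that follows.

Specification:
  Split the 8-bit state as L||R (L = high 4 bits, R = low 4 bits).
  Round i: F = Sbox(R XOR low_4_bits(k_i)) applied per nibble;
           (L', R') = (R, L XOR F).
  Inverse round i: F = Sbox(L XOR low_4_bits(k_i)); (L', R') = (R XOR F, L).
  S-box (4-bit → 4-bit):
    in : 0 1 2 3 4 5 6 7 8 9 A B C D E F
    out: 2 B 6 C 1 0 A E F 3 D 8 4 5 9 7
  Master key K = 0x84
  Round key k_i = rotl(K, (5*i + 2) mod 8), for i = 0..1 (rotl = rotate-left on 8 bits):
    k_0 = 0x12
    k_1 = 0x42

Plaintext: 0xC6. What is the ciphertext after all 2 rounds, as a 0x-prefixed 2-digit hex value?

0xD1

s_0 = plaintext = 0xC6
s_1 = Round(s_0, k_0) = 0x6D
s_2 = Round(s_1, k_1) = 0xD1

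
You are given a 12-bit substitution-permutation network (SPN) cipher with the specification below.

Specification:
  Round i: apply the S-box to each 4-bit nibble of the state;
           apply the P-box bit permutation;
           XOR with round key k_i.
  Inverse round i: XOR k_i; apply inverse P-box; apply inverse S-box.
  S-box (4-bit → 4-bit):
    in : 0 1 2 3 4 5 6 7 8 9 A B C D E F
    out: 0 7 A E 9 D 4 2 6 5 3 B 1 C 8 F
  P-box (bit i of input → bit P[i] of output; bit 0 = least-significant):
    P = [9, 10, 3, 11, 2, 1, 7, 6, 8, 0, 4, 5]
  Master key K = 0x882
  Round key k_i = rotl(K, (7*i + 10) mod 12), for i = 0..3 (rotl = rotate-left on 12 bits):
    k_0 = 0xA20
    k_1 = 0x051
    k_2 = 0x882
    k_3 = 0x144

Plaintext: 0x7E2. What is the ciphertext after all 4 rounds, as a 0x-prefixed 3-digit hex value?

0x8C1

s_0 = plaintext = 0x7E2
s_1 = Round(s_0, k_0) = 0x661
s_2 = Round(s_1, k_1) = 0x6C9
s_3 = Round(s_2, k_2) = 0xA9E
s_4 = Round(s_3, k_3) = 0x8C1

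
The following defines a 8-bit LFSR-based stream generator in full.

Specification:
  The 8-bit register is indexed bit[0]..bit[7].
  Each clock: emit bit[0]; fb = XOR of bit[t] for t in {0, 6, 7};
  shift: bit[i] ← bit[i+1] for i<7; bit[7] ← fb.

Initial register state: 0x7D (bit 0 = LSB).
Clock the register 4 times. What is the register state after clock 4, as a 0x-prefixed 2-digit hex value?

reg_0 = 0x7D
clock 1: out=1, reg = 0x3E
clock 2: out=0, reg = 0x1F
clock 3: out=1, reg = 0x8F
clock 4: out=1, reg = 0x47

0x47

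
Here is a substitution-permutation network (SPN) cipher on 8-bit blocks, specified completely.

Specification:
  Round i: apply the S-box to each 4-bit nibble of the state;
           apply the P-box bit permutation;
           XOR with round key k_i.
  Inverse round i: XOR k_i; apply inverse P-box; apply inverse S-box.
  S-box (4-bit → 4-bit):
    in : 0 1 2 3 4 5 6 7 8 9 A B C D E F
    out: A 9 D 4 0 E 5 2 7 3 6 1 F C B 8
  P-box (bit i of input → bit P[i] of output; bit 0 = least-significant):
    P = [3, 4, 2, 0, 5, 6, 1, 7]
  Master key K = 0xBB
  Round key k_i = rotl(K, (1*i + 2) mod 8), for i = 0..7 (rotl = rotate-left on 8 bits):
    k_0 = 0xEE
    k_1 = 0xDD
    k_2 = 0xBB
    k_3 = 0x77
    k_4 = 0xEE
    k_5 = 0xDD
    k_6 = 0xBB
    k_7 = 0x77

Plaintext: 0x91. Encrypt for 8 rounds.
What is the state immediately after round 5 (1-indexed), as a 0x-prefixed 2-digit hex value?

s_0 = plaintext = 0x91
s_1 = Round(s_0, k_0) = 0x87
s_2 = Round(s_1, k_1) = 0xAF
s_3 = Round(s_2, k_2) = 0xF8
s_4 = Round(s_3, k_3) = 0xEB
s_5 = Round(s_4, k_4) = 0x06
s_6 = Round(s_5, k_5) = 0x11
s_7 = Round(s_6, k_6) = 0x12
s_8 = Round(s_7, k_7) = 0xDA

0x06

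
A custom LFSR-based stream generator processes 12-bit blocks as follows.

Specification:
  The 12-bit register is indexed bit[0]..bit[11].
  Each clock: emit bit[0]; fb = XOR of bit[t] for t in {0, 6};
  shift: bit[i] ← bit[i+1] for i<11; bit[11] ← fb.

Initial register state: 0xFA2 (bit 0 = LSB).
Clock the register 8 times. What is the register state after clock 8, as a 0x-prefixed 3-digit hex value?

0x9CF

reg_0 = 0xFA2
clock 1: out=0, reg = 0x7D1
clock 2: out=1, reg = 0x3E8
clock 3: out=0, reg = 0x9F4
clock 4: out=0, reg = 0xCFA
clock 5: out=0, reg = 0xE7D
clock 6: out=1, reg = 0x73E
clock 7: out=0, reg = 0x39F
clock 8: out=1, reg = 0x9CF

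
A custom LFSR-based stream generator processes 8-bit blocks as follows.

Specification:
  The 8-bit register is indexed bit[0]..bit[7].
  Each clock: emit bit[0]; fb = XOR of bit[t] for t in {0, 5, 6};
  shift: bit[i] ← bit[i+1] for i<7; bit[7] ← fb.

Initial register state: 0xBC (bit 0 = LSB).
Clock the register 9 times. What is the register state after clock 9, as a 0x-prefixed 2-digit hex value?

reg_0 = 0xBC
clock 1: out=0, reg = 0xDE
clock 2: out=0, reg = 0xEF
clock 3: out=1, reg = 0xF7
clock 4: out=1, reg = 0xFB
clock 5: out=1, reg = 0xFD
clock 6: out=1, reg = 0xFE
clock 7: out=0, reg = 0x7F
clock 8: out=1, reg = 0xBF
clock 9: out=1, reg = 0x5F

0x5F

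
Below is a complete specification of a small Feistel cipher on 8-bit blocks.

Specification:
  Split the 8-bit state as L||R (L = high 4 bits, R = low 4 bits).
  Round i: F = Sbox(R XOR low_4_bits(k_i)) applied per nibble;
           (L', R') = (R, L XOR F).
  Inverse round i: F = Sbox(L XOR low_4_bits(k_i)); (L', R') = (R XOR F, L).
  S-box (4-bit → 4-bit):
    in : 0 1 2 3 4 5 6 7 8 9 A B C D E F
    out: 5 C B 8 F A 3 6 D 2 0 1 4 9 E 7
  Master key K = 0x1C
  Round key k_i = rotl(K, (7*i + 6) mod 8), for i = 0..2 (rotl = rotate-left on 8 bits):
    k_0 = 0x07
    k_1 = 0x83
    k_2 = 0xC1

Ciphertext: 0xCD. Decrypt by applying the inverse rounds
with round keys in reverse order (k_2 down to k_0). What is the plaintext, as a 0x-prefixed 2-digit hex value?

0xDA

s_0 = ciphertext = 0xCD
s_1 = InvRound(s_0, k_2) = 0x4C
s_2 = InvRound(s_1, k_1) = 0xA4
s_3 = InvRound(s_2, k_0) = 0xDA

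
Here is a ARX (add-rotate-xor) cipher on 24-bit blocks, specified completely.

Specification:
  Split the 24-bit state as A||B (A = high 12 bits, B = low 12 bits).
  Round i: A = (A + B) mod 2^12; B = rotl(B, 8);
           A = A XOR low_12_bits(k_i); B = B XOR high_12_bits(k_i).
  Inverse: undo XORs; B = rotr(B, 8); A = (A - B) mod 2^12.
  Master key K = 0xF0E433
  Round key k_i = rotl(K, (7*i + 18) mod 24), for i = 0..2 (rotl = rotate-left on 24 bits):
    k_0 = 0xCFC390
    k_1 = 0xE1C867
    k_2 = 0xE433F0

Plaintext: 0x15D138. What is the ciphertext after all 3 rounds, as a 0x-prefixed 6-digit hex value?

0xD15C56

s_0 = plaintext = 0x15D138
s_1 = Round(s_0, k_0) = 0x1054EF
s_2 = Round(s_1, k_1) = 0xD93152
s_3 = Round(s_2, k_2) = 0xD15C56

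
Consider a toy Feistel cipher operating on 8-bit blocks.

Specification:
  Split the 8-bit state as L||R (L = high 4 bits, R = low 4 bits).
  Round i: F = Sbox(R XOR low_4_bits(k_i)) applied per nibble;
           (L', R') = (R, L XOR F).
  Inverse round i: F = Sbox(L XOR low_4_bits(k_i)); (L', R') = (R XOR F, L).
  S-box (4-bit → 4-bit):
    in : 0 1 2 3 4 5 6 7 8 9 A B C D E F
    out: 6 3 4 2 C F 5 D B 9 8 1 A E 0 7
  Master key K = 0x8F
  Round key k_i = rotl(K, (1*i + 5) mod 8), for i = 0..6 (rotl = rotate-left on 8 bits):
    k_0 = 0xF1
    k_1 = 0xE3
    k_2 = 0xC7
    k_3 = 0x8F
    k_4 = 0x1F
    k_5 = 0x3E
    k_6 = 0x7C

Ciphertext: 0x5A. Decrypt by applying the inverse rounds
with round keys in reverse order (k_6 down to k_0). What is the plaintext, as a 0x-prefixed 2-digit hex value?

0x11

s_0 = ciphertext = 0x5A
s_1 = InvRound(s_0, k_6) = 0x35
s_2 = InvRound(s_1, k_5) = 0xB3
s_3 = InvRound(s_2, k_4) = 0xFB
s_4 = InvRound(s_3, k_3) = 0xDF
s_5 = InvRound(s_4, k_2) = 0x7D
s_6 = InvRound(s_5, k_1) = 0x17
s_7 = InvRound(s_6, k_0) = 0x11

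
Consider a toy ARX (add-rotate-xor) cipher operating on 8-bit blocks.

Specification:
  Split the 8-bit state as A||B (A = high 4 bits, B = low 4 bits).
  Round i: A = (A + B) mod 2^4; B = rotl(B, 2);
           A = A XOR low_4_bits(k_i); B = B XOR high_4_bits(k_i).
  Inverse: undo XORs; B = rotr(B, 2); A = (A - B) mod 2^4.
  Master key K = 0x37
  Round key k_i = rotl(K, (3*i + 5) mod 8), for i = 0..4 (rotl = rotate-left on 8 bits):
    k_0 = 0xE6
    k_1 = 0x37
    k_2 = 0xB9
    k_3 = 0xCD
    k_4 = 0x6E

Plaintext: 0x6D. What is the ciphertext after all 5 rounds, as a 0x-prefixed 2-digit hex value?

s_0 = plaintext = 0x6D
s_1 = Round(s_0, k_0) = 0x59
s_2 = Round(s_1, k_1) = 0x95
s_3 = Round(s_2, k_2) = 0x7E
s_4 = Round(s_3, k_3) = 0x87
s_5 = Round(s_4, k_4) = 0x1B

0x1B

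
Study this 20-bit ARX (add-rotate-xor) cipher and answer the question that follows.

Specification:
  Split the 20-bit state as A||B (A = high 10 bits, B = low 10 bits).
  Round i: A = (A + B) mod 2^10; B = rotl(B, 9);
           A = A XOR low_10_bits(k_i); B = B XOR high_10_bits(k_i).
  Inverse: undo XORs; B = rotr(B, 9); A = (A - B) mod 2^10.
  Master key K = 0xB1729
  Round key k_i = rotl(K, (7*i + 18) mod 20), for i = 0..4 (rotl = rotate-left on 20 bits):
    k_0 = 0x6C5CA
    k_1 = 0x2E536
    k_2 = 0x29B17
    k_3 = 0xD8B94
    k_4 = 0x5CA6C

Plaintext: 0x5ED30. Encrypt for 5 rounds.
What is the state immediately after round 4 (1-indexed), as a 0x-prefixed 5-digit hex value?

s_0 = plaintext = 0x5ED30
s_1 = Round(s_0, k_0) = 0xD8529
s_2 = Round(s_1, k_1) = 0x6F22D
s_3 = Round(s_2, k_2) = 0x3FBB0
s_4 = Round(s_3, k_3) = 0xCEABA
s_5 = Round(s_4, k_4) = 0xE602F

0xCEABA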